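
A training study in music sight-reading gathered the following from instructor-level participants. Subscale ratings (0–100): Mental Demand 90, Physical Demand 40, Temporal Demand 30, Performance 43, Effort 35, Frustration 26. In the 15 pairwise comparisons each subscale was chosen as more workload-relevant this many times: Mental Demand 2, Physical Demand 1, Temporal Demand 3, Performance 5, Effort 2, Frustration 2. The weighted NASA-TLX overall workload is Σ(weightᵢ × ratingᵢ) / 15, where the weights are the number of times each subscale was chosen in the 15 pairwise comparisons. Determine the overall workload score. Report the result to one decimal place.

43.1

The tallies are the weights (they sum to 15).
Weighted sum = 2·90 + 1·40 + 3·30 + 5·43 + 2·35 + 2·26
            = 180 + 40 + 90 + 215 + 70 + 52 = 647.
Overall workload = 647 / 15 = 43.1333 ≈ 43.1.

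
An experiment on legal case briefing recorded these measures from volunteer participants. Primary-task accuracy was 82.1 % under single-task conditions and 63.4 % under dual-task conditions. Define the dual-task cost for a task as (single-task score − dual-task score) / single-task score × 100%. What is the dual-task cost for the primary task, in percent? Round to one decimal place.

22.8

Cost = (82.1 − 63.4) / 82.1 × 100%
     = 18.7000 / 82.1 × 100% = 22.7771%.
≈ 22.8%.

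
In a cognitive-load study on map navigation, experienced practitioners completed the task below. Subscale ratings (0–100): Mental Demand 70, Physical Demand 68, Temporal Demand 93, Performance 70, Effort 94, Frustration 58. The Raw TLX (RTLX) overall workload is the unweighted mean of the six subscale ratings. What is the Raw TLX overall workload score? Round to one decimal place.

Sum of ratings = 70 + 68 + 93 + 70 + 94 + 58 = 453.
RTLX = 453 / 6 = 75.5000 ≈ 75.5.

75.5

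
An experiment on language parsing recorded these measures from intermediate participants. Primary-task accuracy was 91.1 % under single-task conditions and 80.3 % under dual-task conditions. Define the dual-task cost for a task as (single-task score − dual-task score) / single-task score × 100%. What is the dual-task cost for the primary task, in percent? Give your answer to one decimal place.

Cost = (91.1 − 80.3) / 91.1 × 100%
     = 10.8000 / 91.1 × 100% = 11.8551%.
≈ 11.9%.

11.9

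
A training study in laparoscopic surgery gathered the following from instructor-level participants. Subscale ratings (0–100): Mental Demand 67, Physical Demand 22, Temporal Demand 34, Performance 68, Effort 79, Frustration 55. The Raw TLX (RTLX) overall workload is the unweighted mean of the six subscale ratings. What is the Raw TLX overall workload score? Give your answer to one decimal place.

Sum of ratings = 67 + 22 + 34 + 68 + 79 + 55 = 325.
RTLX = 325 / 6 = 54.1667 ≈ 54.2.

54.2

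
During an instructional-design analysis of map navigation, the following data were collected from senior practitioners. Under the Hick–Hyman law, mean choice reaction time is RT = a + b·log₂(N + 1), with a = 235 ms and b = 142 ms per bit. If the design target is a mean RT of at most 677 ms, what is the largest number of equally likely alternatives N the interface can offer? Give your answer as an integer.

7

Set 235 + 142·log₂(N + 1) ≤ 677.
log₂(N + 1) ≤ (677 − 235) / 142 = 3.1127.
N + 1 ≤ 2^3.1127 = 8.6500.
N ≤ 7.6500, so the largest integer N is 7.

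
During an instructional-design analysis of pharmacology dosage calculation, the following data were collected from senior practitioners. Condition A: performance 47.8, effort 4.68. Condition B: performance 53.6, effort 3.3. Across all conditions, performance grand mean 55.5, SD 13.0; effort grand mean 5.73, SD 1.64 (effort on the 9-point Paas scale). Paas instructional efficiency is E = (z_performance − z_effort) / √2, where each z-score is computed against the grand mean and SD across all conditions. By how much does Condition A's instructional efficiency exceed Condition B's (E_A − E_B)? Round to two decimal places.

Condition A: z_P = (47.8 − 55.5)/13.0 = -0.5923; z_E = (4.68 − 5.73)/1.64 = -0.6402; E_A = (-0.5923 − (-0.6402))/√2 = 0.0339.
Condition B: z_P = (53.6 − 55.5)/13.0 = -0.1462; z_E = (3.3 − 5.73)/1.64 = -1.4817; E_B = (-0.1462 − (-1.4817))/√2 = 0.9443.
E_A − E_B = 0.0339 − 0.9443 = -0.9104 ≈ -0.91.

-0.91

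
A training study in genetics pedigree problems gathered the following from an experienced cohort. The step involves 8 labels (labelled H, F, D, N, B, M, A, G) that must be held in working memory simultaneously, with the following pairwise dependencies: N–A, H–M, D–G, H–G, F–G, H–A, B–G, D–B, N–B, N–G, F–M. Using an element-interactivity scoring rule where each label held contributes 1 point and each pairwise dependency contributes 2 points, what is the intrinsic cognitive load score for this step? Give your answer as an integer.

30

Count of labels held simultaneously: 8.
Count of pairwise dependencies listed: 11.
Element contribution: 8 × 1 = 8.
Interaction contribution: 11 × 2 = 22.
Intrinsic load = 8 + 22 = 30.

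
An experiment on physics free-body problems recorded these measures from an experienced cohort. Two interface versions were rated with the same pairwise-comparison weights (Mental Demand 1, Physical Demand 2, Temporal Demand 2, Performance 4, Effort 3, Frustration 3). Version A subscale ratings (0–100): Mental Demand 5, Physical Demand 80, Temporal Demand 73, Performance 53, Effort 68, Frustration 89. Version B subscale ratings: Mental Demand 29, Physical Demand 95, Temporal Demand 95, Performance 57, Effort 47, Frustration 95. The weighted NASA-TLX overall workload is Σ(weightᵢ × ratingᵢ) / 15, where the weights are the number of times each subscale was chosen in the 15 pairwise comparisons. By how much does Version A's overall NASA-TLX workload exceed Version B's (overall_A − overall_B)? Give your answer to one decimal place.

-4.6

Version A weighted sum = 1·5 + 2·80 + 2·73 + 4·53 + 3·68 + 3·89 = 5 + 160 + 146 + 212 + 204 + 267 = 994; overall_A = 994/15 = 66.2667.
Version B weighted sum = 1·29 + 2·95 + 2·95 + 4·57 + 3·47 + 3·95 = 29 + 190 + 190 + 228 + 141 + 285 = 1063; overall_B = 1063/15 = 70.8667.
Difference = 66.2667 − 70.8667 = -4.6000 ≈ -4.6.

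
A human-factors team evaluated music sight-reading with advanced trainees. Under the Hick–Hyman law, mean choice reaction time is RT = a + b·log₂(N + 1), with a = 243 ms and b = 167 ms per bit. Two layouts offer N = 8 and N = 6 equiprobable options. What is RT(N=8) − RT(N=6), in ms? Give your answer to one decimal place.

60.5

RT(8) = 243 + 167·log₂(9) = 243 + 167·3.1699 = 772.3733 ms.
RT(6) = 243 + 167·log₂(7) = 243 + 167·2.8074 = 711.8358 ms.
Difference = 772.3733 − 711.8358 = 60.5375 ≈ 60.5 ms.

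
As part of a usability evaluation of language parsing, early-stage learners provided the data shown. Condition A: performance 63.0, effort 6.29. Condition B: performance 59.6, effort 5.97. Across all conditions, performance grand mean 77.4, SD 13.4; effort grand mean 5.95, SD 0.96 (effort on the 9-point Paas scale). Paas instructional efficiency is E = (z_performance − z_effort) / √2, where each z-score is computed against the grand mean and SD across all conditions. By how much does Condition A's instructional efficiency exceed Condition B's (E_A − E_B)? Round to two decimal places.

-0.06

Condition A: z_P = (63.0 − 77.4)/13.4 = -1.0746; z_E = (6.29 − 5.95)/0.96 = 0.3542; E_A = (-1.0746 − 0.3542)/√2 = -1.0103.
Condition B: z_P = (59.6 − 77.4)/13.4 = -1.3284; z_E = (5.97 − 5.95)/0.96 = 0.0208; E_B = (-1.3284 − 0.0208)/√2 = -0.9540.
E_A − E_B = -1.0103 − (-0.9540) = -0.0563 ≈ -0.06.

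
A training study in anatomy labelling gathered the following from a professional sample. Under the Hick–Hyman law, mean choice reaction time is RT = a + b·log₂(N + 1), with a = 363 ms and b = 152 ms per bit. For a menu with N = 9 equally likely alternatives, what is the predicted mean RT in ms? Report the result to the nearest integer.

log₂(9 + 1) = log₂(10) = 3.3219.
RT = 363 + 152 × 3.3219 = 363 + 504.9288 = 867.9288 ms.
≈ 868 ms.

868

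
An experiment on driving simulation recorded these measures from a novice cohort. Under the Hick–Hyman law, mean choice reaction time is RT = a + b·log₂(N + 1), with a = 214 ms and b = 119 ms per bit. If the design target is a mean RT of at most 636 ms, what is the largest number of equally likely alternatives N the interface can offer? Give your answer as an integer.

Set 214 + 119·log₂(N + 1) ≤ 636.
log₂(N + 1) ≤ (636 − 214) / 119 = 3.5462.
N + 1 ≤ 2^3.5462 = 11.6819.
N ≤ 10.6819, so the largest integer N is 10.

10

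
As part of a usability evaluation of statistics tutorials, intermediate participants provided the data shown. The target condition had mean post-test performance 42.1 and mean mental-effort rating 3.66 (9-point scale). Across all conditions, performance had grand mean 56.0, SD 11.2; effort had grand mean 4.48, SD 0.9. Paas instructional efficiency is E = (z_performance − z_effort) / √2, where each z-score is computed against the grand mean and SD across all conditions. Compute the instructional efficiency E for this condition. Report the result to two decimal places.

-0.23

z_performance = (42.1 − 56.0) / 11.2 = -13.9000 / 11.2 = -1.2411.
z_effort = (3.66 − 4.48) / 0.9 = -0.8200 / 0.9 = -0.9111.
z_P − z_E = -1.2411 − (-0.9111) = -0.3300.
E = -0.3300 / √2 = -0.3300 / 1.41421 = -0.2333 ≈ -0.23.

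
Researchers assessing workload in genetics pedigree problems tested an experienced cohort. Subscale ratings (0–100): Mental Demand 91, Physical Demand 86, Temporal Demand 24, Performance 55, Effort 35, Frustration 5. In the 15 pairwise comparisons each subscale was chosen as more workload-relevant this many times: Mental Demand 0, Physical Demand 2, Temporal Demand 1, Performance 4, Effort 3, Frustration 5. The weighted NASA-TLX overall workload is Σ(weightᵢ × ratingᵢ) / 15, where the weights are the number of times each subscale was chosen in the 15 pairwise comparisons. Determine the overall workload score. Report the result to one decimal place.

36.4

The tallies are the weights (they sum to 15).
Weighted sum = 0·91 + 2·86 + 1·24 + 4·55 + 3·35 + 5·5
            = 0 + 172 + 24 + 220 + 105 + 25 = 546.
Overall workload = 546 / 15 = 36.4000 ≈ 36.4.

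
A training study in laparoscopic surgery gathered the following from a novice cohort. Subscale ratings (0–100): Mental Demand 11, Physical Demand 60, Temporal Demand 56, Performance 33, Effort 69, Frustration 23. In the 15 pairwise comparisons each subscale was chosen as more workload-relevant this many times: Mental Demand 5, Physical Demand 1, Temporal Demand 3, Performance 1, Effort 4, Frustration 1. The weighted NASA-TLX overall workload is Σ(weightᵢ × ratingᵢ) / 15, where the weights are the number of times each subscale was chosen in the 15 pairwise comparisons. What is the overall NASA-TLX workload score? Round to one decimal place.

The tallies are the weights (they sum to 15).
Weighted sum = 5·11 + 1·60 + 3·56 + 1·33 + 4·69 + 1·23
            = 55 + 60 + 168 + 33 + 276 + 23 = 615.
Overall workload = 615 / 15 = 41.0000 ≈ 41.0.

41.0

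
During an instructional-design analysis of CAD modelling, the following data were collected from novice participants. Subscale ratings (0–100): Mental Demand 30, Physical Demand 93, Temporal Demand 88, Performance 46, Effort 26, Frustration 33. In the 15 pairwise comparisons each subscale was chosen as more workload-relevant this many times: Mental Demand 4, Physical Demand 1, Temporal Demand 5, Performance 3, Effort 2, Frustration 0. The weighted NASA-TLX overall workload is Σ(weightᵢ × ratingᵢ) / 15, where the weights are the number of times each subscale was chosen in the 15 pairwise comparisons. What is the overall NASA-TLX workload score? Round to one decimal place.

The tallies are the weights (they sum to 15).
Weighted sum = 4·30 + 1·93 + 5·88 + 3·46 + 2·26 + 0·33
            = 120 + 93 + 440 + 138 + 52 + 0 = 843.
Overall workload = 843 / 15 = 56.2000 ≈ 56.2.

56.2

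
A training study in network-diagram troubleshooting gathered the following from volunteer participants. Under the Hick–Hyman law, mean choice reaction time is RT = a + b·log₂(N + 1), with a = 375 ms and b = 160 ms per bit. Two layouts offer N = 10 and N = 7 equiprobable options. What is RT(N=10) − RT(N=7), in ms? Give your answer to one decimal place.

RT(10) = 375 + 160·log₂(11) = 375 + 160·3.4594 = 928.5040 ms.
RT(7) = 375 + 160·log₂(8) = 375 + 160·3.0000 = 855.0000 ms.
Difference = 928.5040 − 855.0000 = 73.5040 ≈ 73.5 ms.

73.5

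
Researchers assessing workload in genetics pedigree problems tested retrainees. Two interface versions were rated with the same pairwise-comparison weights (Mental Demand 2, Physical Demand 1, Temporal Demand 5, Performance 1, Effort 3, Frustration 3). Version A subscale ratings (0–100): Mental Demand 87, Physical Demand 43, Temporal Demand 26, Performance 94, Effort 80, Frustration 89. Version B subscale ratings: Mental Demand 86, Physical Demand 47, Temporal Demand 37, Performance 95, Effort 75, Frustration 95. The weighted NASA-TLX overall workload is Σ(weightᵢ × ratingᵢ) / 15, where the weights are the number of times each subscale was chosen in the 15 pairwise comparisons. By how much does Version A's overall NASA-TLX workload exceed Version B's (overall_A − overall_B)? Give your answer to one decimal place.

-4.1

Version A weighted sum = 2·87 + 1·43 + 5·26 + 1·94 + 3·80 + 3·89 = 174 + 43 + 130 + 94 + 240 + 267 = 948; overall_A = 948/15 = 63.2000.
Version B weighted sum = 2·86 + 1·47 + 5·37 + 1·95 + 3·75 + 3·95 = 172 + 47 + 185 + 95 + 225 + 285 = 1009; overall_B = 1009/15 = 67.2667.
Difference = 63.2000 − 67.2667 = -4.0667 ≈ -4.1.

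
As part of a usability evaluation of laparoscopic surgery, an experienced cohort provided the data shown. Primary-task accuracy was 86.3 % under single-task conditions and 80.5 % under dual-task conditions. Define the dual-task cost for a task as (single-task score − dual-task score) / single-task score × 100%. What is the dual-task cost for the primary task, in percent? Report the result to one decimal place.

Cost = (86.3 − 80.5) / 86.3 × 100%
     = 5.8000 / 86.3 × 100% = 6.7207%.
≈ 6.7%.

6.7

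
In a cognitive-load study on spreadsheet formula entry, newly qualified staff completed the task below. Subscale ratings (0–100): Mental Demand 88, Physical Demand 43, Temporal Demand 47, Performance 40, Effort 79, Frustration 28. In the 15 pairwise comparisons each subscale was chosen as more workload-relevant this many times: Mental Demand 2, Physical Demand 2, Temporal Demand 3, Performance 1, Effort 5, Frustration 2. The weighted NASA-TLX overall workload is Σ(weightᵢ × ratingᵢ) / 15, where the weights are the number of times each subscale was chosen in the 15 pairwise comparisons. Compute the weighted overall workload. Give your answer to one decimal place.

59.6

The tallies are the weights (they sum to 15).
Weighted sum = 2·88 + 2·43 + 3·47 + 1·40 + 5·79 + 2·28
            = 176 + 86 + 141 + 40 + 395 + 56 = 894.
Overall workload = 894 / 15 = 59.6000 ≈ 59.6.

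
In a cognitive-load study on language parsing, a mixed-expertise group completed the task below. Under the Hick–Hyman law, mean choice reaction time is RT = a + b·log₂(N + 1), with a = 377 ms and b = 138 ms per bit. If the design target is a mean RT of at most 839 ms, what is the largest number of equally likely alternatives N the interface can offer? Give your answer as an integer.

Set 377 + 138·log₂(N + 1) ≤ 839.
log₂(N + 1) ≤ (839 − 377) / 138 = 3.3478.
N + 1 ≤ 2^3.3478 = 10.1809.
N ≤ 9.1809, so the largest integer N is 9.

9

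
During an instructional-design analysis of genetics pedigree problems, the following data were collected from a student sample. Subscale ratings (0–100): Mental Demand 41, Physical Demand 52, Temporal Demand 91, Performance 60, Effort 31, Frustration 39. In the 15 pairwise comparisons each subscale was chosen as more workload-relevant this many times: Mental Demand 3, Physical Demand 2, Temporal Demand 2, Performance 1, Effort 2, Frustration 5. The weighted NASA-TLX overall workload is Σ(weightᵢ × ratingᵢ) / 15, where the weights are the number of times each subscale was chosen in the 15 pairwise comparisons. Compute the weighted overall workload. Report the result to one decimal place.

The tallies are the weights (they sum to 15).
Weighted sum = 3·41 + 2·52 + 2·91 + 1·60 + 2·31 + 5·39
            = 123 + 104 + 182 + 60 + 62 + 195 = 726.
Overall workload = 726 / 15 = 48.4000 ≈ 48.4.

48.4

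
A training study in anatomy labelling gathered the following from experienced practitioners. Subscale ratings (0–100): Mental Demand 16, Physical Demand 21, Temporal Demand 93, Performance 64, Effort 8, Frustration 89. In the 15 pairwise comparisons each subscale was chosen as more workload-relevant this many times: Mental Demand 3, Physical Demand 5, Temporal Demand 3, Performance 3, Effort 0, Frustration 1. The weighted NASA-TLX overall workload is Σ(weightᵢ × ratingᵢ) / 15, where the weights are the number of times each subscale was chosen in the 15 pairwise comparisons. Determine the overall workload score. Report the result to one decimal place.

47.5

The tallies are the weights (they sum to 15).
Weighted sum = 3·16 + 5·21 + 3·93 + 3·64 + 0·8 + 1·89
            = 48 + 105 + 279 + 192 + 0 + 89 = 713.
Overall workload = 713 / 15 = 47.5333 ≈ 47.5.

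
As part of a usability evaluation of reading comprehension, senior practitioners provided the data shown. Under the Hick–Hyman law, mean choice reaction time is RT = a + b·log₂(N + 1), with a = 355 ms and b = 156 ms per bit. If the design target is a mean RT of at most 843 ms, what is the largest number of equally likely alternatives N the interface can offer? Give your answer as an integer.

Set 355 + 156·log₂(N + 1) ≤ 843.
log₂(N + 1) ≤ (843 − 355) / 156 = 3.1282.
N + 1 ≤ 2^3.1282 = 8.7434.
N ≤ 7.7434, so the largest integer N is 7.

7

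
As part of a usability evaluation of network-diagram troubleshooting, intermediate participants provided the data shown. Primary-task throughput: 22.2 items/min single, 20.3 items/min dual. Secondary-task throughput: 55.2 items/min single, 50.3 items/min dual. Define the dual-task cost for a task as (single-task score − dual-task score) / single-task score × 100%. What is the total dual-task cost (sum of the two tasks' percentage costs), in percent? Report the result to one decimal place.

17.4

Primary cost = (22.2 − 20.3) / 22.2 × 100% = 8.5586%.
Secondary cost = (55.2 − 50.3) / 55.2 × 100% = 8.8768%.
Total = 8.5586% + 8.8768% = 17.4354% ≈ 17.4%.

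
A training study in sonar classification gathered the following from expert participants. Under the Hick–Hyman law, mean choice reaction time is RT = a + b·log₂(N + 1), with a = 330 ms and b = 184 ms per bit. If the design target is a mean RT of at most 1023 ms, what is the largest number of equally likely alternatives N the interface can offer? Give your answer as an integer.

12

Set 330 + 184·log₂(N + 1) ≤ 1023.
log₂(N + 1) ≤ (1023 − 330) / 184 = 3.7663.
N + 1 ≤ 2^3.7663 = 13.6072.
N ≤ 12.6072, so the largest integer N is 12.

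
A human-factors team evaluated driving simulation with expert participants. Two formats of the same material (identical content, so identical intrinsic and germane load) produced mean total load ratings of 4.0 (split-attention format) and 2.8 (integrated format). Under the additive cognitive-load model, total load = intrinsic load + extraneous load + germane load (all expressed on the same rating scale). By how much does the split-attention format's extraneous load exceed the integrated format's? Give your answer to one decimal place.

Intrinsic and germane load are equal across formats, so the difference in total load equals the difference in extraneous load.
Extraneous-load difference = 4.0 − 2.8 = 1.2.

1.2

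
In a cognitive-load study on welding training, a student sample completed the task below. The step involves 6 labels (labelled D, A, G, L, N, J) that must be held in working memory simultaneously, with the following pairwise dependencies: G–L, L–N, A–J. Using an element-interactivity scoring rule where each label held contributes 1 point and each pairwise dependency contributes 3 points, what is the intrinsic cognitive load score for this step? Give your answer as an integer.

Count of labels held simultaneously: 6.
Count of pairwise dependencies listed: 3.
Element contribution: 6 × 1 = 6.
Interaction contribution: 3 × 3 = 9.
Intrinsic load = 6 + 9 = 15.

15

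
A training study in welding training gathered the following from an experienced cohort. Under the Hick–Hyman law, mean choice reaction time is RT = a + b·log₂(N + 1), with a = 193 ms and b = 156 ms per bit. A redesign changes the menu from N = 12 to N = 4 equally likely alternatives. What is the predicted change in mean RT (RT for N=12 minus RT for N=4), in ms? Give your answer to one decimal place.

215.0

RT(12) = 193 + 156·log₂(13) = 193 + 156·3.7004 = 770.2624 ms.
RT(4) = 193 + 156·log₂(5) = 193 + 156·2.3219 = 555.2164 ms.
Difference = 770.2624 − 555.2164 = 215.0460 ≈ 215.0 ms.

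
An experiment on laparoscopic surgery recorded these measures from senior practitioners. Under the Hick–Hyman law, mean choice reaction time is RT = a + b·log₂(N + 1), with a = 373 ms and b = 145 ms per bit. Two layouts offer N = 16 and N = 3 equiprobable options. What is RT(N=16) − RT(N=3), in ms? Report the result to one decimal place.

302.7

RT(16) = 373 + 145·log₂(17) = 373 + 145·4.0875 = 965.6875 ms.
RT(3) = 373 + 145·log₂(4) = 373 + 145·2.0000 = 663.0000 ms.
Difference = 965.6875 − 663.0000 = 302.6875 ≈ 302.7 ms.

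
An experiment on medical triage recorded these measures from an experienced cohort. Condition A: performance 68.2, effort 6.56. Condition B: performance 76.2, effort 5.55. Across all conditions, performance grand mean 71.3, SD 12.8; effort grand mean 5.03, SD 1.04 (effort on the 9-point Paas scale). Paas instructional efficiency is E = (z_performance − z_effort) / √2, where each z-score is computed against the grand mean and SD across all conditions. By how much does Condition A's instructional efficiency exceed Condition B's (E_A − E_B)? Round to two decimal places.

Condition A: z_P = (68.2 − 71.3)/12.8 = -0.2422; z_E = (6.56 − 5.03)/1.04 = 1.4712; E_A = (-0.2422 − 1.4712)/√2 = -1.2116.
Condition B: z_P = (76.2 − 71.3)/12.8 = 0.3828; z_E = (5.55 − 5.03)/1.04 = 0.5000; E_B = (0.3828 − 0.5000)/√2 = -0.0829.
E_A − E_B = -1.2116 − (-0.0829) = -1.1287 ≈ -1.13.

-1.13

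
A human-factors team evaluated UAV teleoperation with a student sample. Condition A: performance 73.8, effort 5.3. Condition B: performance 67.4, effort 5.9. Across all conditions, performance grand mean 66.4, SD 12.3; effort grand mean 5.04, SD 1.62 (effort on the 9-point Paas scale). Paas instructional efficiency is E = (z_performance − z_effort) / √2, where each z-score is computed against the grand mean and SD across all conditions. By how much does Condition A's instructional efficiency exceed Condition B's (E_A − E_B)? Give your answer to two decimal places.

0.63

Condition A: z_P = (73.8 − 66.4)/12.3 = 0.6016; z_E = (5.3 − 5.04)/1.62 = 0.1605; E_A = (0.6016 − 0.1605)/√2 = 0.3119.
Condition B: z_P = (67.4 − 66.4)/12.3 = 0.0813; z_E = (5.9 − 5.04)/1.62 = 0.5309; E_B = (0.0813 − 0.5309)/√2 = -0.3179.
E_A − E_B = 0.3119 − (-0.3179) = 0.6298 ≈ 0.63.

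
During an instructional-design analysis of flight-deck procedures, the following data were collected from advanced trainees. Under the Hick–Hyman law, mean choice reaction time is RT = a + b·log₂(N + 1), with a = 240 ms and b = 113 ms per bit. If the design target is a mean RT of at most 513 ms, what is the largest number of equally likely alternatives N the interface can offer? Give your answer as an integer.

4

Set 240 + 113·log₂(N + 1) ≤ 513.
log₂(N + 1) ≤ (513 − 240) / 113 = 2.4159.
N + 1 ≤ 2^2.4159 = 5.3365.
N ≤ 4.3365, so the largest integer N is 4.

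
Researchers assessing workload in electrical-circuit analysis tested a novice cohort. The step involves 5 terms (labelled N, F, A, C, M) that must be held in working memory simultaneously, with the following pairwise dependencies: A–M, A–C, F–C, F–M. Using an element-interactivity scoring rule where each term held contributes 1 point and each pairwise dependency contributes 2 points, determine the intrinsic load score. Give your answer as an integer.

Count of terms held simultaneously: 5.
Count of pairwise dependencies listed: 4.
Element contribution: 5 × 1 = 5.
Interaction contribution: 4 × 2 = 8.
Intrinsic load = 5 + 8 = 13.

13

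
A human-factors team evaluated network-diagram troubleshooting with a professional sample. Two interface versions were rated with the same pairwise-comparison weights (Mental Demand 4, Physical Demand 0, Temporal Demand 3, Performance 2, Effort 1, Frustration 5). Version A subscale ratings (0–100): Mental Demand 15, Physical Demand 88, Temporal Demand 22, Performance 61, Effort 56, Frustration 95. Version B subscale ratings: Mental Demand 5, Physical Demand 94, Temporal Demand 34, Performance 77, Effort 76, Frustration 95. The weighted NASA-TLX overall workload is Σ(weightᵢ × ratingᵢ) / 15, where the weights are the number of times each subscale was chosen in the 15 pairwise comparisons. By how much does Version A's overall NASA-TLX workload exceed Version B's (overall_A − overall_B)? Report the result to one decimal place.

-3.2

Version A weighted sum = 4·15 + 0·88 + 3·22 + 2·61 + 1·56 + 5·95 = 60 + 0 + 66 + 122 + 56 + 475 = 779; overall_A = 779/15 = 51.9333.
Version B weighted sum = 4·5 + 0·94 + 3·34 + 2·77 + 1·76 + 5·95 = 20 + 0 + 102 + 154 + 76 + 475 = 827; overall_B = 827/15 = 55.1333.
Difference = 51.9333 − 55.1333 = -3.2000 ≈ -3.2.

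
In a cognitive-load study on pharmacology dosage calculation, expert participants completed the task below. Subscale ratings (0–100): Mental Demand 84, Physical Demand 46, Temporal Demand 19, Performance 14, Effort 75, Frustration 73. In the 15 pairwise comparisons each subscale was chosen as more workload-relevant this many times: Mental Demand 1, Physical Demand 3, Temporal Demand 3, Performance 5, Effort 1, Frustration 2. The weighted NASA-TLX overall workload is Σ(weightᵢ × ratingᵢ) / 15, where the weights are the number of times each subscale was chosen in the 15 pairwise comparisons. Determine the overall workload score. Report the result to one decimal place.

38.0

The tallies are the weights (they sum to 15).
Weighted sum = 1·84 + 3·46 + 3·19 + 5·14 + 1·75 + 2·73
            = 84 + 138 + 57 + 70 + 75 + 146 = 570.
Overall workload = 570 / 15 = 38.0000 ≈ 38.0.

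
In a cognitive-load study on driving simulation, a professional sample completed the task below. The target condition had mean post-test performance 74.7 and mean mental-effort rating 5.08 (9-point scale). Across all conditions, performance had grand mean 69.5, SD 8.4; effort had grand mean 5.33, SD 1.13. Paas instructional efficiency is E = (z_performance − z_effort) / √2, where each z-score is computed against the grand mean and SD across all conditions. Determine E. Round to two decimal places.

0.59

z_performance = (74.7 − 69.5) / 8.4 = 5.2000 / 8.4 = 0.6190.
z_effort = (5.08 − 5.33) / 1.13 = -0.2500 / 1.13 = -0.2212.
z_P − z_E = 0.6190 − (-0.2212) = 0.8402.
E = 0.8402 / √2 = 0.8402 / 1.41421 = 0.5941 ≈ 0.59.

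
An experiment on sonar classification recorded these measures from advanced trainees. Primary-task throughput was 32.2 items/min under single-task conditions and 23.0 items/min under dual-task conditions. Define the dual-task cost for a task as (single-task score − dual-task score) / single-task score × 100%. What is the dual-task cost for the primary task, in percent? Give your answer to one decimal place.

28.6

Cost = (32.2 − 23.0) / 32.2 × 100%
     = 9.2000 / 32.2 × 100% = 28.5714%.
≈ 28.6%.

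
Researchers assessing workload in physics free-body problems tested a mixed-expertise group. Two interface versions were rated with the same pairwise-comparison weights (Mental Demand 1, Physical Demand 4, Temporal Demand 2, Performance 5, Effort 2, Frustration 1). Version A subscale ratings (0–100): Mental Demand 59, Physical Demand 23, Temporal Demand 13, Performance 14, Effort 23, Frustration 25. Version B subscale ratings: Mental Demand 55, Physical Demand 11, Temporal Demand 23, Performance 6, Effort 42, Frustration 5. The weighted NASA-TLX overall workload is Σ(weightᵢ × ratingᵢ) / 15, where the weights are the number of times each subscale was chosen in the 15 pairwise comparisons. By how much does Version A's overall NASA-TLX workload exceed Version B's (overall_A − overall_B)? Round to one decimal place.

3.6

Version A weighted sum = 1·59 + 4·23 + 2·13 + 5·14 + 2·23 + 1·25 = 59 + 92 + 26 + 70 + 46 + 25 = 318; overall_A = 318/15 = 21.2000.
Version B weighted sum = 1·55 + 4·11 + 2·23 + 5·6 + 2·42 + 1·5 = 55 + 44 + 46 + 30 + 84 + 5 = 264; overall_B = 264/15 = 17.6000.
Difference = 21.2000 − 17.6000 = 3.6000 ≈ 3.6.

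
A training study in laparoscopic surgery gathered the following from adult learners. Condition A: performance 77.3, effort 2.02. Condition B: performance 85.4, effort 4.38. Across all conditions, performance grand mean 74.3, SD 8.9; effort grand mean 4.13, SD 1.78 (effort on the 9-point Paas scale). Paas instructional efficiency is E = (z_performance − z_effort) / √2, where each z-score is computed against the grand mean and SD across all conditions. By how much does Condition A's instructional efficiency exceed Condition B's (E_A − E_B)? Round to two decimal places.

Condition A: z_P = (77.3 − 74.3)/8.9 = 0.3371; z_E = (2.02 − 4.13)/1.78 = -1.1854; E_A = (0.3371 − (-1.1854))/√2 = 1.0766.
Condition B: z_P = (85.4 − 74.3)/8.9 = 1.2472; z_E = (4.38 − 4.13)/1.78 = 0.1404; E_B = (1.2472 − 0.1404)/√2 = 0.7826.
E_A − E_B = 1.0766 − 0.7826 = 0.2940 ≈ 0.29.

0.29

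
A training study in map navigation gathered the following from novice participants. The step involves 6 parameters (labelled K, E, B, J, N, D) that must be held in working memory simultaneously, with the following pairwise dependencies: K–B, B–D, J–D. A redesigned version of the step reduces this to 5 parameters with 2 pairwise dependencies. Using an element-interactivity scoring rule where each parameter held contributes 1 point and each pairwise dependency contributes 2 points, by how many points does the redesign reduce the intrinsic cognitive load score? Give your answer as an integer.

3

Original: 6 × 1 + 3 × 2 = 6 + 6 = 12.
Redesigned: 5 × 1 + 2 × 2 = 5 + 4 = 9.
Reduction = 12 − 9 = 3.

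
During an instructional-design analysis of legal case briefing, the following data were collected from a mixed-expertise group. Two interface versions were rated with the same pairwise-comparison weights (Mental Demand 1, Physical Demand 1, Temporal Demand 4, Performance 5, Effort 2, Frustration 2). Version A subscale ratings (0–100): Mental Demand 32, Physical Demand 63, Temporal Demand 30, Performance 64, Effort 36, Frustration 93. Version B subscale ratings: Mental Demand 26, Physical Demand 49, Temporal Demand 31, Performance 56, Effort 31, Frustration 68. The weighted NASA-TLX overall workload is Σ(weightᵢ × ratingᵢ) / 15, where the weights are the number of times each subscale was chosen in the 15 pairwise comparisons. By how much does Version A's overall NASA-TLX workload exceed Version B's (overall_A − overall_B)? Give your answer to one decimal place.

Version A weighted sum = 1·32 + 1·63 + 4·30 + 5·64 + 2·36 + 2·93 = 32 + 63 + 120 + 320 + 72 + 186 = 793; overall_A = 793/15 = 52.8667.
Version B weighted sum = 1·26 + 1·49 + 4·31 + 5·56 + 2·31 + 2·68 = 26 + 49 + 124 + 280 + 62 + 136 = 677; overall_B = 677/15 = 45.1333.
Difference = 52.8667 − 45.1333 = 7.7334 ≈ 7.7.

7.7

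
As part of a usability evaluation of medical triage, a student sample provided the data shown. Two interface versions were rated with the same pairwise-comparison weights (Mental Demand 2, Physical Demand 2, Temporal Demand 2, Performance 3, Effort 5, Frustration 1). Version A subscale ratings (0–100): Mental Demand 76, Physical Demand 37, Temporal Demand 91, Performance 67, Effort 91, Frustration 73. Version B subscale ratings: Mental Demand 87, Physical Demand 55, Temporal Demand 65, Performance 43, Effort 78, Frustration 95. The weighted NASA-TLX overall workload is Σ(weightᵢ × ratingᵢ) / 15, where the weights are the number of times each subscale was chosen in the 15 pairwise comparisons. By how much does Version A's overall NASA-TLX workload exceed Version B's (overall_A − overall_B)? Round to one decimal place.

7.3

Version A weighted sum = 2·76 + 2·37 + 2·91 + 3·67 + 5·91 + 1·73 = 152 + 74 + 182 + 201 + 455 + 73 = 1137; overall_A = 1137/15 = 75.8000.
Version B weighted sum = 2·87 + 2·55 + 2·65 + 3·43 + 5·78 + 1·95 = 174 + 110 + 130 + 129 + 390 + 95 = 1028; overall_B = 1028/15 = 68.5333.
Difference = 75.8000 − 68.5333 = 7.2667 ≈ 7.3.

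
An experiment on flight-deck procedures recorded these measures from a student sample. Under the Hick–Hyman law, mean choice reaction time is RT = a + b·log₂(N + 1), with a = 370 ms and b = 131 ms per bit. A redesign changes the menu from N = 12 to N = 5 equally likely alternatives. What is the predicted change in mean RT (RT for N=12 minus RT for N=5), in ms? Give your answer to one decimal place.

RT(12) = 370 + 131·log₂(13) = 370 + 131·3.7004 = 854.7524 ms.
RT(5) = 370 + 131·log₂(6) = 370 + 131·2.5850 = 708.6350 ms.
Difference = 854.7524 − 708.6350 = 146.1174 ≈ 146.1 ms.

146.1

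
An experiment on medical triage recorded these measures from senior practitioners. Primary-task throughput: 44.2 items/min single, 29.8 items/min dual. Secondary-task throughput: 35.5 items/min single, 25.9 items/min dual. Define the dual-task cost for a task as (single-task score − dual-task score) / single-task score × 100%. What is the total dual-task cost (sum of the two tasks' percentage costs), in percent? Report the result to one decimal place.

59.6

Primary cost = (44.2 − 29.8) / 44.2 × 100% = 32.5792%.
Secondary cost = (35.5 − 25.9) / 35.5 × 100% = 27.0423%.
Total = 32.5792% + 27.0423% = 59.6215% ≈ 59.6%.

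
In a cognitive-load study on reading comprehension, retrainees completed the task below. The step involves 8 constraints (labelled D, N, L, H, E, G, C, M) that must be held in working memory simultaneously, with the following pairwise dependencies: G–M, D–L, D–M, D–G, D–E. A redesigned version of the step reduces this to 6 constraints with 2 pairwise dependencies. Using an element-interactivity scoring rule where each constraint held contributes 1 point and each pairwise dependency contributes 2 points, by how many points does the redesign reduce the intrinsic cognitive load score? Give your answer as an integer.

Original: 8 × 1 + 5 × 2 = 8 + 10 = 18.
Redesigned: 6 × 1 + 2 × 2 = 6 + 4 = 10.
Reduction = 18 − 10 = 8.

8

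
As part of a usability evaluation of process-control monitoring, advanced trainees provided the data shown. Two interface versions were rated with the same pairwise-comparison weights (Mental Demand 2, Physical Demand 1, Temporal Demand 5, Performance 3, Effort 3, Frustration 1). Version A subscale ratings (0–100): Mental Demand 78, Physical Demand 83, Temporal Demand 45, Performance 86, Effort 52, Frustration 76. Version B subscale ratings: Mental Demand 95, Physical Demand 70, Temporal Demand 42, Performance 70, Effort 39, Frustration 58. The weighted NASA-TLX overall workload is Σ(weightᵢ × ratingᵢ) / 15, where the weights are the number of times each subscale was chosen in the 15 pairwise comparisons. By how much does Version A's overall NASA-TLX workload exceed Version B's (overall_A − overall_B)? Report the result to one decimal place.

Version A weighted sum = 2·78 + 1·83 + 5·45 + 3·86 + 3·52 + 1·76 = 156 + 83 + 225 + 258 + 156 + 76 = 954; overall_A = 954/15 = 63.6000.
Version B weighted sum = 2·95 + 1·70 + 5·42 + 3·70 + 3·39 + 1·58 = 190 + 70 + 210 + 210 + 117 + 58 = 855; overall_B = 855/15 = 57.0000.
Difference = 63.6000 − 57.0000 = 6.6000 ≈ 6.6.

6.6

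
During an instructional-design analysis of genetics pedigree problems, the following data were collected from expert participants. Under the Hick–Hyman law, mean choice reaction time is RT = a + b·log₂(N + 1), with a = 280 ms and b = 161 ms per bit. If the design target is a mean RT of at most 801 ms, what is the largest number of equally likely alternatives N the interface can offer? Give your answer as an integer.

8

Set 280 + 161·log₂(N + 1) ≤ 801.
log₂(N + 1) ≤ (801 − 280) / 161 = 3.2360.
N + 1 ≤ 2^3.2360 = 9.4218.
N ≤ 8.4218, so the largest integer N is 8.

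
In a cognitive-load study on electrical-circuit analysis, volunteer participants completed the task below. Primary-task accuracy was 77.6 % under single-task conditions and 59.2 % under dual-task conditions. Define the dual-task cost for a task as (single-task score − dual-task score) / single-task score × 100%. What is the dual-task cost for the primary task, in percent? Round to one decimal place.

23.7

Cost = (77.6 − 59.2) / 77.6 × 100%
     = 18.4000 / 77.6 × 100% = 23.7113%.
≈ 23.7%.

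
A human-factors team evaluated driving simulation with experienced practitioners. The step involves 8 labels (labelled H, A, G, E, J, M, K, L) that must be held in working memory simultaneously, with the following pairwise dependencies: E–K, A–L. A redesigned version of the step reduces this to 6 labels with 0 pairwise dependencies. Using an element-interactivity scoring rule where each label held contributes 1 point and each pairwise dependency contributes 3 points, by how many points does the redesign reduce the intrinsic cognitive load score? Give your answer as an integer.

8

Original: 8 × 1 + 2 × 3 = 8 + 6 = 14.
Redesigned: 6 × 1 + 0 × 3 = 6 + 0 = 6.
Reduction = 14 − 6 = 8.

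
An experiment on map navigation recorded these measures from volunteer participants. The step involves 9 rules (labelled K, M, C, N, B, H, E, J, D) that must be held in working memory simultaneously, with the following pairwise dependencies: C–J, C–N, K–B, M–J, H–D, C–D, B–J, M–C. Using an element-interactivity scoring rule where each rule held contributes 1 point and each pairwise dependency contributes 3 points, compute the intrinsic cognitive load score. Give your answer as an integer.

Count of rules held simultaneously: 9.
Count of pairwise dependencies listed: 8.
Element contribution: 9 × 1 = 9.
Interaction contribution: 8 × 3 = 24.
Intrinsic load = 9 + 24 = 33.

33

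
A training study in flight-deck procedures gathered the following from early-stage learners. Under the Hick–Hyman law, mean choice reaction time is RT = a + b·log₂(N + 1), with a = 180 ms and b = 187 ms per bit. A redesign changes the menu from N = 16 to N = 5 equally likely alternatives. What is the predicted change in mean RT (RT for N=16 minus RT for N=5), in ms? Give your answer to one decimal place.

RT(16) = 180 + 187·log₂(17) = 180 + 187·4.0875 = 944.3625 ms.
RT(5) = 180 + 187·log₂(6) = 180 + 187·2.5850 = 663.3950 ms.
Difference = 944.3625 − 663.3950 = 280.9675 ≈ 281.0 ms.

281.0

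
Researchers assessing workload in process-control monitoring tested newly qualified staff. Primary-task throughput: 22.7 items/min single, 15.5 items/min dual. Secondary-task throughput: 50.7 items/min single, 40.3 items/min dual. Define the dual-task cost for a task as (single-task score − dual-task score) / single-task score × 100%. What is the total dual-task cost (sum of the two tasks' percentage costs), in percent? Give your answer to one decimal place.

52.2

Primary cost = (22.7 − 15.5) / 22.7 × 100% = 31.7181%.
Secondary cost = (50.7 − 40.3) / 50.7 × 100% = 20.5128%.
Total = 31.7181% + 20.5128% = 52.2309% ≈ 52.2%.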